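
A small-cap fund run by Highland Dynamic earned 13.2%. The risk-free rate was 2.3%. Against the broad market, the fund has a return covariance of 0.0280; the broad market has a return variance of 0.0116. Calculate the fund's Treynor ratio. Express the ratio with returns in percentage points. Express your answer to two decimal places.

β = Cov / Var = 0.0280 / 0.0116 = 2.4138
Treynor = (Rp − Rf) / β = (13.2% − 2.3%) / 2.4138 = 10.90 / 2.4138 = 4.5157

4.52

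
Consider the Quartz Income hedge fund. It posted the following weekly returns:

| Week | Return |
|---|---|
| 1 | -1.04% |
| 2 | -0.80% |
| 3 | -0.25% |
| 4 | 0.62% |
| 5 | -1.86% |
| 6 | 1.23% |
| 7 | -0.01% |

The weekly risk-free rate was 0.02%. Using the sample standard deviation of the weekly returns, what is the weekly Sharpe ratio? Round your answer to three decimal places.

-0.309

μ = (-1.04 − 0.8 − 0.25 + 0.62 − 1.86 + 1.23 − 0.01) / 7 = -0.3014%
Sample std dev = √[6.5051 / 6] = 1.0412%
Sharpe = (μ − rf) / σ = (-0.3014 − 0.02) / 1.0412 = -0.3214 / 1.0412 = -0.3087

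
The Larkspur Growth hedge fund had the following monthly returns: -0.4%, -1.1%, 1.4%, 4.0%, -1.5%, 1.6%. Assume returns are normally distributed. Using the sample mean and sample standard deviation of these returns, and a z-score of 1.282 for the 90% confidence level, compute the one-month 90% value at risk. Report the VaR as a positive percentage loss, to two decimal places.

1.99

r̄ = (-0.4 − 1.1 + 1.4 + 4 − 1.5 + 1.6) / 6 = 0.6667%
Σ(r − r̄)² = 21.4733; sample σ = √(21.4733/5) = 2.0724%
VaR = −(r̄ − z·σ) = −(0.6667 − 1.282 × 2.0724) = −(-1.9901) = 1.9901%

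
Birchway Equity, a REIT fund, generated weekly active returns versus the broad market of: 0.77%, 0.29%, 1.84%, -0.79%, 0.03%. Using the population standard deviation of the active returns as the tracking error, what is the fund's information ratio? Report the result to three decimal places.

0.493

Mean return r̄ = 2.140 / 5 = 0.4280%
Σ(r − r̄)² = (0.77 − 0.4280)² + (0.29 − 0.4280)² + (1.84 − 0.4280)² + … = 3.7717
population σ = √(3.7717 / 5) = √0.7543 = 0.8685%
IR = r̄ / tracking error = 0.4280 / 0.8685 = 0.4928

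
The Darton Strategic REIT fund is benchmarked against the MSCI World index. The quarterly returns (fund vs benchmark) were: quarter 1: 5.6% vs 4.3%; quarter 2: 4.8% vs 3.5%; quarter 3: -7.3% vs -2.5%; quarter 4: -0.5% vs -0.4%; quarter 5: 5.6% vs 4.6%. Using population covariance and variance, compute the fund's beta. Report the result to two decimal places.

r̄p = 1.6400%,  r̄m = 1.9000%
Cov = Σ(rp − r̄p)(rm − r̄m) / 5 = 13.9020
Var(rm) = Σ(rm − r̄m)² / 5 = 8.0520
β = Cov / Var = 13.9020 / 8.0520 = 1.7265

1.73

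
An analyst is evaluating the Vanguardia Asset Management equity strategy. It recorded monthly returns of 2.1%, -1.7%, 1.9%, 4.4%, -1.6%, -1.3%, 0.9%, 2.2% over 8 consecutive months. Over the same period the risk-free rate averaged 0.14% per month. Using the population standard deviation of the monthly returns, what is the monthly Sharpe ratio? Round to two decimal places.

Mean return r̄ = 6.90 / 8 = 0.8625%
Σ(r − r̄)² = 34.2188; population σ = √(34.2188/8) = 2.0682%
Sharpe = (r̄ − rf) / σ = (0.8625 − 0.14) / 2.0682 = 0.7225 / 2.0682 = 0.3493

0.35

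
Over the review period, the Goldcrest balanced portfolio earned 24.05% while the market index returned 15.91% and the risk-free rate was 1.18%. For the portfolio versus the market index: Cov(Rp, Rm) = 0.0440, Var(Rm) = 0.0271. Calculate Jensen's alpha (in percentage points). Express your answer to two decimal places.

β = Cov / Var = 0.0440 / 0.0271 = 1.6236
E[R] = Rf + β(Rm − Rf) = 1.18% + 1.6236 × (15.91% − 1.18%) = 25.0956%
α = Rp − E[R] = 24.05% − 25.0956% = -1.0456

-1.05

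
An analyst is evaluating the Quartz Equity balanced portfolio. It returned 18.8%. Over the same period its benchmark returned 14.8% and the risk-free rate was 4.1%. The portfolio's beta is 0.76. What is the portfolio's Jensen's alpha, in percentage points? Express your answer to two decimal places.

CAPM expected return = Rf + β(Rm − Rf) = 4.1% + 0.76 × (14.8% − 4.1%) = 4.1 + 0.76 × 10.70 = 12.2320%
Jensen's α = Rp − E[R] = 18.8% − 12.2320% = 6.5680

6.57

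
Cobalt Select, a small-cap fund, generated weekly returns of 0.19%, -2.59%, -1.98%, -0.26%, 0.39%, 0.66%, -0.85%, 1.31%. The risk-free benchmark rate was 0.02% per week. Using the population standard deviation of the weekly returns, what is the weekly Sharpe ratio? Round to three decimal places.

-0.329

r̄ = (0.19 − 2.59 − 1.98 − 0.26 + 0.39 + 0.66 − 0.85 + 1.31) / 8 = -3.130 / 8 = -0.3913%
Population σ = √[Σ(r − r̄)² / 8] = √[12.5339 / 8] = √1.5667 = 1.2517%
Sharpe = (r̄ − rf) / σ = (-0.3913 − 0.02) / 1.2517 = -0.4113 / 1.2517 = -0.3286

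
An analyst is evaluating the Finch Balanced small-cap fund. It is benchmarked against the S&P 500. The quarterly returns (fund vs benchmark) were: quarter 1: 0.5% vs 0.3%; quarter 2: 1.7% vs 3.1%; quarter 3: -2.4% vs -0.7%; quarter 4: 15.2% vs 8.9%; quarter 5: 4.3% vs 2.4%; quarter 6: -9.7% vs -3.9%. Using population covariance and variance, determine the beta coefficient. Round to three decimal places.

r̄p = 1.6000%,  r̄m = 1.6833%
Cov = Σ(rp − r̄p)(rm − r̄m) / 6 = 29.0617
Var(rm) = Σ(rm − r̄m)² / 6 = 15.5614
β = Cov / Var = 29.0617 / 15.5614 = 1.8676

1.868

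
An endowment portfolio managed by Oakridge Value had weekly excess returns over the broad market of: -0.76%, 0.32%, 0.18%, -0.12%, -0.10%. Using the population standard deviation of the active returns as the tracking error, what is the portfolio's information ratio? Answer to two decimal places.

Mean return μ = -0.480 / 5 = -0.0960%
Population σ = √[Σ(r − μ)² / 5] = √[0.6907 / 5] = √0.1381 = 0.3716%
IR = μ / tracking error = -0.0960 / 0.3716 = -0.2583

-0.26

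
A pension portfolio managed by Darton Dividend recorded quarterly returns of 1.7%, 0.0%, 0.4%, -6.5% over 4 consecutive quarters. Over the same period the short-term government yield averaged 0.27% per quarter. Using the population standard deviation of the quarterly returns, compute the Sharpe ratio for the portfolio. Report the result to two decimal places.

-0.43

r̄ = (1.7 + 0 + 0.4 − 6.5) / 4 = -1.1000%
Σ(r − r̄)² = (1.7 − (-1.1000))² + (0 − (-1.1000))² + … = 40.4600
population σ = √(40.4600 / 4) = √10.1150 = 3.1804%
Sharpe = (r̄ − rf) / σ = (-1.1000 − 0.27) / 3.1804 = -1.3700 / 3.1804 = -0.4308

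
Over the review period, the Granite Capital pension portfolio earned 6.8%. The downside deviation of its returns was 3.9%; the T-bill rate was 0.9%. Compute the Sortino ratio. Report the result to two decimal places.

Sortino = (Rp − Rf) / σd = (6.8% − 0.9%) / 3.9% = 5.90% / 3.9% = 1.5128

1.51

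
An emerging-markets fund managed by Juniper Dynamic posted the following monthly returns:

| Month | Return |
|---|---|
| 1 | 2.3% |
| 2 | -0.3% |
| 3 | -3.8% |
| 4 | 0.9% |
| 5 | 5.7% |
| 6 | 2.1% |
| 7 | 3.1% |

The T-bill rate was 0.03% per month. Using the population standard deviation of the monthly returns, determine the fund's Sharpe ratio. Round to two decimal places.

μ = (2.3 − 0.3 − 3.8 + 0.9 + 5.7 + 2.1 + 3.1) / 7 = 1.4286%
Σ(r − μ)² = 52.8543; population σ = √(52.8543/7) = 2.7478%
Sharpe = (μ − rf) / σ = (1.4286 − 0.03) / 2.7478 = 1.3986 / 2.7478 = 0.5090

0.51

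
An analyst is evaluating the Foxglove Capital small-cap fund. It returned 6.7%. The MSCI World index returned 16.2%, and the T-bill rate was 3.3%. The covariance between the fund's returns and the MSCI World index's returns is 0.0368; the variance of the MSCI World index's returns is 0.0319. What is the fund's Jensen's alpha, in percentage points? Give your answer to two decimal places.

β = Cov / Var = 0.0368 / 0.0319 = 1.1536
E[R] = Rf + β(Rm − Rf) = 3.3% + 1.1536 × (16.2% − 3.3%) = 18.1814%
α = Rp − E[R] = 6.7% − 18.1814% = -11.4814

-11.48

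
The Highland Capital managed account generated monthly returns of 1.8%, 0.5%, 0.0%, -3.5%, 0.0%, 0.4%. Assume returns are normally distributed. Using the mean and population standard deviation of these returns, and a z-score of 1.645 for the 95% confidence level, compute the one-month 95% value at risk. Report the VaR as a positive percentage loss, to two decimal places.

2.80

Mean return r̄ = -0.80 / 6 = -0.1333%
Σ(r − r̄)² = (1.8 − (-0.1333))² + (0.5 − (-0.1333))² + … = 15.7933
population σ = √(15.7933 / 6) = √2.6322 = 1.6224%
VaR = −(r̄ − z·σ) = −(-0.1333 − 1.645 × 1.6224) = −(-2.8021) = 2.8021%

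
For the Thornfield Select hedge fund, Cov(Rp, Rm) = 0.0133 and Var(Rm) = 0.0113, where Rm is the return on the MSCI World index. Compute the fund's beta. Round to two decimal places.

1.18

β = Cov(Rp, Rm) / Var(Rm) = 0.0133 / 0.0113 = 1.1770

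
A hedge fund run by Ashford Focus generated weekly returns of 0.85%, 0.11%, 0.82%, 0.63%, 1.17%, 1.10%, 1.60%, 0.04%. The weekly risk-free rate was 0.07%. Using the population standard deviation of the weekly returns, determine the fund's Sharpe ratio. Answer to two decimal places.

1.46

Mean return r̄ = 6.320 / 8 = 0.7900%
Σ(r − r̄)² = 1.9516; population σ = √(1.9516/8) = 0.4939%
Sharpe = (r̄ − rf) / σ = (0.7900 − 0.07) / 0.4939 = 0.7200 / 0.4939 = 1.4578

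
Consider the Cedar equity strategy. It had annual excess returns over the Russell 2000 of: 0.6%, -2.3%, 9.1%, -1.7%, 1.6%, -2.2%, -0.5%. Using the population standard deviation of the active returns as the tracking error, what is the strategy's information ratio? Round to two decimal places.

0.18

μ = (0.6 − 2.3 + 9.1 − 1.7 + 1.6 − 2.2 − 0.5) / 7 = 4.60 / 7 = 0.6571%
Σ(r − μ)² = (0.6 − 0.6571)² + (-2.3 − 0.6571)² + (9.1 − 0.6571)² + … = 95.9771
population σ = √(95.9771 / 7) = √13.7110 = 3.7028%
IR = μ / tracking error = 0.6571 / 3.7028 = 0.1775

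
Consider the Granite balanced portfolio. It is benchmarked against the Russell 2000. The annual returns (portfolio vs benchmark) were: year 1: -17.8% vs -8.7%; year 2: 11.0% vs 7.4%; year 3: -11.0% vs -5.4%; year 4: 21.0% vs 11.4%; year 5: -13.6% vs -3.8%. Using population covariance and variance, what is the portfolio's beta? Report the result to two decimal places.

r̄p = -2.0800%,  r̄m = 0.1800%
Cov = Σ(rp − r̄p)(rm − r̄m) / 5 = 117.7224
Var(rm) = Σ(rm − r̄m)² / 5 = 60.7696
β = Cov / Var = 117.7224 / 60.7696 = 1.9372

1.94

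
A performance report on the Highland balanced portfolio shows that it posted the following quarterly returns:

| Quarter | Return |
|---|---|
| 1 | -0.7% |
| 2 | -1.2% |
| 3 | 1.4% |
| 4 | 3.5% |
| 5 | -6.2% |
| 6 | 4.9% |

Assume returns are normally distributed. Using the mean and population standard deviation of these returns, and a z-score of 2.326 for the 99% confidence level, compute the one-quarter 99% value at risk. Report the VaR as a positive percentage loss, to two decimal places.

Mean return μ = 1.70 / 6 = 0.2833%
Population σ = √[Σ(r − μ)² / 6] = √[78.1083 / 6] = √13.0181 = 3.6081%
VaR = −(μ − z·σ) = −(0.2833 − 2.326 × 3.6081) = −(-8.1091) = 8.1091%

8.11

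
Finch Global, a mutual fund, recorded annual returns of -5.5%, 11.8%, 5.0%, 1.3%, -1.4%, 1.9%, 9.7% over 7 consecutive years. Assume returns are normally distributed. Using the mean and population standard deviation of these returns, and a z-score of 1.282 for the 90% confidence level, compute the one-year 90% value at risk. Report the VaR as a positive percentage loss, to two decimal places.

μ = (-5.5 + 11.8 + 5 + 1.3 − 1.4 + 1.9 + 9.7) / 7 = 22.80 / 7 = 3.2571%
Σ(r − μ)² = (-5.5 − 3.2571)² + (11.8 − 3.2571)² + (5 − 3.2571)² + … = 221.5771
population σ = √(221.5771 / 7) = √31.6539 = 5.6262%
VaR = −(μ − z·σ) = −(3.2571 − 1.282 × 5.6262) = −(-3.9557) = 3.9557%

3.96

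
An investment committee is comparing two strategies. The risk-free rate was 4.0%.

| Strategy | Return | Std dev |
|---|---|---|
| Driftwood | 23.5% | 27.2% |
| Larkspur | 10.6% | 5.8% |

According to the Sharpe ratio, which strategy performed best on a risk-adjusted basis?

Driftwood: Sharpe ratio = (23.5% − 4.0%) / 27.2% = 0.717
Larkspur: Sharpe ratio = (10.6% − 4.0%) / 5.8% = 1.138
Highest: Larkspur (1.138).

Larkspur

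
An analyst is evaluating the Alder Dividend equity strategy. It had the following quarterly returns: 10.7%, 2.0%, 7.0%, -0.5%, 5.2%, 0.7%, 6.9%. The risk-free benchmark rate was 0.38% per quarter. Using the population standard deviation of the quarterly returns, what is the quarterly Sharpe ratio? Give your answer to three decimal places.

r̄ = (10.7 + 2 + 7 − 0.5 + 5.2 + 0.7 + 6.9) / 7 = 32.00 / 7 = 4.5714%
Population σ = √[Σ(r − r̄)² / 7] = √[96.5943 / 7] = √13.7992 = 3.7147%
Sharpe = (r̄ − rf) / σ = (4.5714 − 0.38) / 3.7147 = 4.1914 / 3.7147 = 1.1283

1.128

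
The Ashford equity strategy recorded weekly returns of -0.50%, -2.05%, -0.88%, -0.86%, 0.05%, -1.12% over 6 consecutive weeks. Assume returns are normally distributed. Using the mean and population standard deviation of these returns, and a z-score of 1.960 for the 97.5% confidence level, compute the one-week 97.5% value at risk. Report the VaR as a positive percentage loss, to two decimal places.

2.14

Mean return r̄ = -5.360 / 6 = -0.8933%
Population std dev = √[2.4351 / 6] = 0.6371%
VaR = −(r̄ − z·σ) = −(-0.8933 − 1.960 × 0.6371) = −(-2.1420) = 2.1420%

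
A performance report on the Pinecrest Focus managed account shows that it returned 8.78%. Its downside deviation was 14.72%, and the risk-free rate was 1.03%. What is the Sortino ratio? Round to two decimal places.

0.53

Sortino = (Rp − Rf) / σd = (8.78% − 1.03%) / 14.72% = 7.75% / 14.72% = 0.5265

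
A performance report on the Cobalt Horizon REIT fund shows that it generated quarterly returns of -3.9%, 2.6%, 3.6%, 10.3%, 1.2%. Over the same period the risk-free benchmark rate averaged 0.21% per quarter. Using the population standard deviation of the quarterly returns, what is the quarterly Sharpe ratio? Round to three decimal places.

0.558

Mean return μ = 13.80 / 5 = 2.7600%
Σ(r − μ)² = 104.3720; population σ = √(104.3720/5) = 4.5689%
Sharpe = (μ − rf) / σ = (2.7600 − 0.21) / 4.5689 = 2.5500 / 4.5689 = 0.5581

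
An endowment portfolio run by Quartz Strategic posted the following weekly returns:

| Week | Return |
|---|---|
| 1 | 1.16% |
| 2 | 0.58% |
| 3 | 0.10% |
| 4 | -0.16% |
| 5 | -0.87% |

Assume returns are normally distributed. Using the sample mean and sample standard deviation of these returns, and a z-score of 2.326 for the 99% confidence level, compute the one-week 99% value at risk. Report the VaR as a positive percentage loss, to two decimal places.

Mean return μ = 0.810 / 5 = 0.1620%
Σ(r − μ)² = 2.3433; sample σ = √(2.3433/4) = 0.7654%
VaR = −(μ − z·σ) = −(0.1620 − 2.326 × 0.7654) = −(-1.6183) = 1.6183%

1.62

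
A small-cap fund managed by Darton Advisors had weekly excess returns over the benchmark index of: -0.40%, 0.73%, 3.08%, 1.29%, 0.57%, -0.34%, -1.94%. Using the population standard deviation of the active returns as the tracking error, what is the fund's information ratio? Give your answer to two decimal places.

r̄ = (-0.4 + 0.73 + 3.08 + 1.29 + 0.57 − 0.34 − 1.94) / 7 = 2.990 / 7 = 0.4271%
Σ(r − r̄)² = 14.7703; population σ = √(14.7703/7) = 1.4526%
IR = r̄ / tracking error = 0.4271 / 1.4526 = 0.2940

0.29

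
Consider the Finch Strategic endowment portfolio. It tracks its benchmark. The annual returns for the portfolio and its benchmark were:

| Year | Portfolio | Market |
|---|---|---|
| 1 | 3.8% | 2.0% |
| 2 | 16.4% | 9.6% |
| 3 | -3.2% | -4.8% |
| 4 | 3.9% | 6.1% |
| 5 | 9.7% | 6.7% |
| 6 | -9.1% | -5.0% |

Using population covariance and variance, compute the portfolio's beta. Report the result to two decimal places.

1.38

r̄p = 3.5833%,  r̄m = 2.4333%
Cov = Σ(rp − r̄p)(rm − r̄m) / 6 = 43.7272
Var(rm) = Σ(rm − r̄m)² / 6 = 31.7956
β = Cov / Var = 43.7272 / 31.7956 = 1.3753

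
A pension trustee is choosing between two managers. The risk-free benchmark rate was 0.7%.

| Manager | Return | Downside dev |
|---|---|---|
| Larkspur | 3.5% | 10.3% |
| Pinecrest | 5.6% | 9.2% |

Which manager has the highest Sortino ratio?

Pinecrest

Larkspur: Sortino ratio = (3.5% − 0.7%) / 10.3% = 0.272
Pinecrest: Sortino ratio = (5.6% − 0.7%) / 9.2% = 0.533
Highest: Pinecrest (0.533).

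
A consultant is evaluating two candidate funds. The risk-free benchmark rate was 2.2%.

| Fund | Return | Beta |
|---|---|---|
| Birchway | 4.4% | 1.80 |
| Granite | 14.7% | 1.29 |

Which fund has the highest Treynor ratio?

Granite

Birchway: Treynor = (4.4% − 2.2%) / 1.80 = 1.222
Granite: Treynor = (14.7% − 2.2%) / 1.29 = 9.690
Highest: Granite (9.690).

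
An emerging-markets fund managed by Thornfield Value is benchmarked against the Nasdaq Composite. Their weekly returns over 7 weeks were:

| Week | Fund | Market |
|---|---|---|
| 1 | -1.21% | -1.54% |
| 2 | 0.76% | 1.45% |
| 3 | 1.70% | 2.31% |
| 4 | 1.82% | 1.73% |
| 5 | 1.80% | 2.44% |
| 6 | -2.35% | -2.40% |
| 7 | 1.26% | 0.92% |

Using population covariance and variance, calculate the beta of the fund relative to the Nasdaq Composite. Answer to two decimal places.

0.85

r̄p = 0.5400%,  r̄m = 0.7014%
Cov = Σ(rp − r̄p)(rm − r̄m) / 7 = 2.6544
Var(rm) = Σ(rm − r̄m)² / 7 = 3.1313
β = Cov / Var = 2.6544 / 3.1313 = 0.8477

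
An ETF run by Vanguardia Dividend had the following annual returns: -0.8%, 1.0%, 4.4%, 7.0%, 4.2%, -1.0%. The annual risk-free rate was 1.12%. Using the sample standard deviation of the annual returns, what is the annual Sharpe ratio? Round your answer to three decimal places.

μ = (-0.8 + 1 + 4.4 + 7 + 4.2 − 1) / 6 = 14.80 / 6 = 2.4667%
Σ(r − μ)² = (-0.8 − 2.4667)² + (1 − 2.4667)² + … = 52.1333
σ = √[52.1333 / 5] = 3.2290%
Sharpe = (μ − rf) / σ = (2.4667 − 1.12) / 3.2290 = 1.3467 / 3.2290 = 0.4171

0.417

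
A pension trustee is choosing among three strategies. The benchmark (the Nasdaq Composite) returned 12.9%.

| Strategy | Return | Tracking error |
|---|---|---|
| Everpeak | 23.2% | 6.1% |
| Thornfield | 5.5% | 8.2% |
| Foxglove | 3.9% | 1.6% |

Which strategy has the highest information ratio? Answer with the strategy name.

Everpeak

Everpeak: IR = (23.2% − 12.9%) / 6.1% = 1.689
Thornfield: IR = (5.5% − 12.9%) / 8.2% = -0.902
Foxglove: IR = (3.9% − 12.9%) / 1.6% = -5.625
Highest: Everpeak (1.689).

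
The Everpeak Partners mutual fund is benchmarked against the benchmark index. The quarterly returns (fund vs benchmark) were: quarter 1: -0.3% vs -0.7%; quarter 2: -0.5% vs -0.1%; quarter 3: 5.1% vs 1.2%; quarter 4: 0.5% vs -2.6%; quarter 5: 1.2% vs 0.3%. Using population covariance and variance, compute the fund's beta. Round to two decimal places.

0.96

r̄p = 1.2000%,  r̄m = -0.3800%
Cov = Σ(rp − r̄p)(rm − r̄m) / 5 = 1.5440
Var(rm) = Σ(rm − r̄m)² / 5 = 1.6136
β = Cov / Var = 1.5440 / 1.6136 = 0.9569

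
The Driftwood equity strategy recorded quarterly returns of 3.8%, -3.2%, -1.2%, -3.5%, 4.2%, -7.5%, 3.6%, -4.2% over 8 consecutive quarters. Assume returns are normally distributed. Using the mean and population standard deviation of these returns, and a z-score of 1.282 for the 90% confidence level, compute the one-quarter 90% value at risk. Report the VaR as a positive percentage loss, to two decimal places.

μ = (3.8 − 3.2 − 1.2 − 3.5 + 4.2 − 7.5 + 3.6 − 4.2) / 8 = -1.0000%
Population std dev = √[134.8600 / 8] = 4.1058%
VaR = −(μ − z·σ) = −(-1.0000 − 1.282 × 4.1058) = −(-6.2636) = 6.2636%

6.26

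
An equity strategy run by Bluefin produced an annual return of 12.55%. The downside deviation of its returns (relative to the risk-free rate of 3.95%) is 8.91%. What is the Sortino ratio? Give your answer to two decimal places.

0.97

Sortino = (Rp − Rf) / σd = (12.55% − 3.95%) / 8.91% = 8.60% / 8.91% = 0.9652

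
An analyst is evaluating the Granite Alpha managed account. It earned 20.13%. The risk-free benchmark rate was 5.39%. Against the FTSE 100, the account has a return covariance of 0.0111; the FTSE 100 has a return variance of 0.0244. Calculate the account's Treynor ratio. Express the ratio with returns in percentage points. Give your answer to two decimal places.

32.40

β = Cov / Var = 0.0111 / 0.0244 = 0.4549
Treynor = (Rp − Rf) / β = (20.13% − 5.39%) / 0.4549 = 14.74 / 0.4549 = 32.4027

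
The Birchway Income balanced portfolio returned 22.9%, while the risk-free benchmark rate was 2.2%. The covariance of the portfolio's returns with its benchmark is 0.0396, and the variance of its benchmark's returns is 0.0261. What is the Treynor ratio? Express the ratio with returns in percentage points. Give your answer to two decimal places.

13.64

β = Cov / Var = 0.0396 / 0.0261 = 1.5172
Treynor = (Rp − Rf) / β = (22.9% − 2.2%) / 1.5172 = 20.70 / 1.5172 = 13.6436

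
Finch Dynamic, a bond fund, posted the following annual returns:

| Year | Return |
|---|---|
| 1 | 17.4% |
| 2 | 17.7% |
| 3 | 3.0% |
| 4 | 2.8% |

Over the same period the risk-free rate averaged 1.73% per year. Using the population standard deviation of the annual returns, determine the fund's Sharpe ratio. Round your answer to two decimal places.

Mean return r̄ = 40.90 / 4 = 10.2250%
Σ(r − r̄)² = (17.4 − 10.2250)² + (17.7 − 10.2250)² + … = 214.6875
population σ = √(214.6875 / 4) = √53.6719 = 7.3261%
Sharpe = (r̄ − rf) / σ = (10.2250 − 1.73) / 7.3261 = 8.4950 / 7.3261 = 1.1596

1.16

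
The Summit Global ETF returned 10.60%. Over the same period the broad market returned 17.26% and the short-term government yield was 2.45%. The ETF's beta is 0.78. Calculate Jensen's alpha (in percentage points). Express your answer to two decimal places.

CAPM expected return = Rf + β(Rm − Rf) = 2.45% + 0.78 × (17.26% − 2.45%) = 2.45 + 0.78 × 14.81 = 14.0018%
Jensen's α = Rp − E[R] = 10.60% − 14.0018% = -3.4018

-3.40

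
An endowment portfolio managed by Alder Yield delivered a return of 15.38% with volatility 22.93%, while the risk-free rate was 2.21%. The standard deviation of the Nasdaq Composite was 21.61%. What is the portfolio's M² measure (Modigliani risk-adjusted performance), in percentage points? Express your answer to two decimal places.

Sharpe = (Rp − Rf) / σp = (15.38% − 2.21%) / 22.93% = 0.5744
M² = Rf + Sharpe × σm = 2.21% + 0.5744 × 21.61% = 14.6228%

14.62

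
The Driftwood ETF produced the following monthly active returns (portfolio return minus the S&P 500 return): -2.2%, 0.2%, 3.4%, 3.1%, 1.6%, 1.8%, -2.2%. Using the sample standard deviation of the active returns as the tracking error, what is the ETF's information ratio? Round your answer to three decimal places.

r̄ = (-2.2 + 0.2 + 3.4 + 3.1 + 1.6 + 1.8 − 2.2) / 7 = 5.70 / 7 = 0.8143%
Σ(r − r̄)² = (-2.2 − 0.8143)² + (0.2 − 0.8143)² + … = 32.0486
sample σ = √(32.0486 / 6) = √5.3414 = 2.3111%
IR = r̄ / tracking error = 0.8143 / 2.3111 = 0.3523

0.352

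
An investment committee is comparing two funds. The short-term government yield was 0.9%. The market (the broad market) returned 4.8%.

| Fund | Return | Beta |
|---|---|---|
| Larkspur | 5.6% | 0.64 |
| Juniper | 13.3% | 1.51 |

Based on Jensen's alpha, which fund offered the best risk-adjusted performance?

Larkspur: α = 5.6% − [0.9% + 0.64 × (4.8% − 0.9%)] = 2.204
Juniper: α = 13.3% − [0.9% + 1.51 × (4.8% − 0.9%)] = 6.511
Highest: Juniper (6.511).

Juniper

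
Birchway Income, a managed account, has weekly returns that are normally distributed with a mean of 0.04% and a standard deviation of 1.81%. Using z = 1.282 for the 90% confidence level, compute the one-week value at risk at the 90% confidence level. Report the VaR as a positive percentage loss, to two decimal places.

VaR (as % loss) = −(μ − z·σ) = −(0.04% − 1.282 × 1.81%) = −(-2.28042%) = 2.28042%

2.28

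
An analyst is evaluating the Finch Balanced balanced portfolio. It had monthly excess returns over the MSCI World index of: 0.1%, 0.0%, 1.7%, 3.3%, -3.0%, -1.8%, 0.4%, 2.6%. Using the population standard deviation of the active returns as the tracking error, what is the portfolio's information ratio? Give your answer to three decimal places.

0.208

μ = (0.1 + 0 + 1.7 + 3.3 − 3 − 1.8 + 0.4 + 2.6) / 8 = 0.4125%
Population σ = √[Σ(r − μ)² / 8] = √[31.5888 / 8] = √3.9486 = 1.9871%
IR = μ / tracking error = 0.4125 / 1.9871 = 0.2076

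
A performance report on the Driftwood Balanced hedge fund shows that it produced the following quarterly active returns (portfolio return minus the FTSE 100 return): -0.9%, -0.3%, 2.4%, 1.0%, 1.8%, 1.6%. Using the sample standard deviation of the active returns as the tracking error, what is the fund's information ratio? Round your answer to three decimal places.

0.727

r̄ = (-0.9 − 0.3 + 2.4 + 1 + 1.8 + 1.6) / 6 = 5.60 / 6 = 0.9333%
Sample std dev = √[8.2333 / 5] = 1.2832%
IR = r̄ / tracking error = 0.9333 / 1.2832 = 0.7273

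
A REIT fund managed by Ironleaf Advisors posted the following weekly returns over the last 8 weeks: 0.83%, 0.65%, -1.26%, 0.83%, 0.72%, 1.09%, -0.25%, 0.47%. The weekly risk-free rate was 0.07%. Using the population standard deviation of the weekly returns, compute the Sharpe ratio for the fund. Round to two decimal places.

Mean return r̄ = 3.080 / 8 = 0.3850%
Population std dev = √[4.1920 / 8] = 0.7239%
Sharpe = (r̄ − rf) / σ = (0.3850 − 0.07) / 0.7239 = 0.3150 / 0.7239 = 0.4351

0.44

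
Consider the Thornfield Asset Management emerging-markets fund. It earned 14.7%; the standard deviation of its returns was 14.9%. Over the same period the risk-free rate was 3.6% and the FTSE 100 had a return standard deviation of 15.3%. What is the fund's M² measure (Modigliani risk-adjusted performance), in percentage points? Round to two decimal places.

15.00

Sharpe = (Rp − Rf) / σp = (14.7% − 3.6%) / 14.9% = 0.7450
M² = Rf + Sharpe × σm = 3.6% + 0.7450 × 15.3% = 14.9985%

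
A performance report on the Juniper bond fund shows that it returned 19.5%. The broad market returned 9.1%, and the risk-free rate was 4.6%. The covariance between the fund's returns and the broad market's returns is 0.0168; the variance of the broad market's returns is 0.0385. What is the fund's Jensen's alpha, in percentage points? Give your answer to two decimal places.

12.94

β = Cov / Var = 0.0168 / 0.0385 = 0.4364
E[R] = Rf + β(Rm − Rf) = 4.6% + 0.4364 × (9.1% − 4.6%) = 6.5638%
α = Rp − E[R] = 19.5% − 6.5638% = 12.9362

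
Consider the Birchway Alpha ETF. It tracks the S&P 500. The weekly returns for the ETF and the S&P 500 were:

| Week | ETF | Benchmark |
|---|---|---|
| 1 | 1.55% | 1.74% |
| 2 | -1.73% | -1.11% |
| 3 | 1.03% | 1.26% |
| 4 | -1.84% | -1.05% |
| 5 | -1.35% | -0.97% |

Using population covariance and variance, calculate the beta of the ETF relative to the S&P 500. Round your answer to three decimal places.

r̄p = -0.4680%,  r̄m = -0.0260%
Cov = Σ(rp − r̄p)(rm − r̄m) / 5 = 1.8192
Var(rm) = Σ(rm − r̄m)² / 5 = 1.5775
β = Cov / Var = 1.8192 / 1.5775 = 1.1532

1.153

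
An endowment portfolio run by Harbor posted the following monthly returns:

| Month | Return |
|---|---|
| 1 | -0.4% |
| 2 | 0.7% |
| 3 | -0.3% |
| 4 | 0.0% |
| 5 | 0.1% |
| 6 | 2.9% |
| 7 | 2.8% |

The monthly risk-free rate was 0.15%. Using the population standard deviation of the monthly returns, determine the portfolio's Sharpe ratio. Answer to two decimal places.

μ = (-0.4 + 0.7 − 0.3 + 0 + 0.1 + 2.9 + 2.8) / 7 = 0.8286%
Σ(r − μ)² = 12.1943; population σ = √(12.1943/7) = 1.3199%
Sharpe = (μ − rf) / σ = (0.8286 − 0.15) / 1.3199 = 0.6786 / 1.3199 = 0.5141

0.51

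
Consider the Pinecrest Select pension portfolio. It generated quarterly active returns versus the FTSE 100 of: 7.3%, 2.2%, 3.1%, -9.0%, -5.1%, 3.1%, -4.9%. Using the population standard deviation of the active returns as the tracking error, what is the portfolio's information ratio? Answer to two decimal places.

r̄ = (7.3 + 2.2 + 3.1 − 9 − 5.1 + 3.1 − 4.9) / 7 = -0.4714%
Σ(r − r̄)² = (7.3 − (-0.4714))² + (2.2 − (-0.4714))² + … = 206.8143
population σ = √(206.8143 / 7) = √29.5449 = 5.4355%
IR = r̄ / tracking error = -0.4714 / 5.4355 = -0.0867

-0.09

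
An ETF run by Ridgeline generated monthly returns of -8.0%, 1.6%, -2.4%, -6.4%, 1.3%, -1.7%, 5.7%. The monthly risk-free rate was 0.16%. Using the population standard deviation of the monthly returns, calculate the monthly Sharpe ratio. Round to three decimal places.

Mean return r̄ = -9.90 / 7 = -1.4143%
Σ(r − r̄)² = (-8 − (-1.4143))² + (1.6 − (-1.4143))² + (-2.4 − (-1.4143))² + … = 136.3486
σ = √[136.3486 / 7] = 4.4134%
Sharpe = (r̄ − rf) / σ = (-1.4143 − 0.16) / 4.4134 = -1.5743 / 4.4134 = -0.3567

-0.357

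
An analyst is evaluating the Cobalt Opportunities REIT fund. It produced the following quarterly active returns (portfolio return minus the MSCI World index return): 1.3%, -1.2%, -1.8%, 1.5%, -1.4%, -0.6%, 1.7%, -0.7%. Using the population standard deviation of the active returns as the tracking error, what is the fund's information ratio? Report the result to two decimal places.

r̄ = (1.3 − 1.2 − 1.8 + 1.5 − 1.4 − 0.6 + 1.7 − 0.7) / 8 = -1.20 / 8 = -0.1500%
Population std dev = √[14.1400 / 8] = 1.3295%
IR = r̄ / tracking error = -0.1500 / 1.3295 = -0.1128

-0.11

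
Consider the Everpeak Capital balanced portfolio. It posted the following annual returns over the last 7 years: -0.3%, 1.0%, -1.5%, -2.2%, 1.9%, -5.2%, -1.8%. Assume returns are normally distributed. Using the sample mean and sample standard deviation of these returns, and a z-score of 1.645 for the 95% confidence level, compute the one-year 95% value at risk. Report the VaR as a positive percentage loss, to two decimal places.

5.00

μ = (-0.3 + 1 − 1.5 − 2.2 + 1.9 − 5.2 − 1.8) / 7 = -1.1571%
Sample σ = √[Σ(r − μ)² / 6] = √[32.6971 / 6] = √5.4495 = 2.3344%
VaR = −(μ − z·σ) = −(-1.1571 − 1.645 × 2.3344) = −(-4.9972) = 4.9972%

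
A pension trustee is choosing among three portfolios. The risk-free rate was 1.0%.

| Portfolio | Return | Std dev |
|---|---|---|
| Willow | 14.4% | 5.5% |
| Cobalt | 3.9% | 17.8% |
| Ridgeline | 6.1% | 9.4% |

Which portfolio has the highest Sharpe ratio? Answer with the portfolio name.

Willow

Willow: Sharpe ratio = (14.4% − 1.0%) / 5.5% = 2.436
Cobalt: Sharpe ratio = (3.9% − 1.0%) / 17.8% = 0.163
Ridgeline: Sharpe ratio = (6.1% − 1.0%) / 9.4% = 0.543
Highest: Willow (2.436).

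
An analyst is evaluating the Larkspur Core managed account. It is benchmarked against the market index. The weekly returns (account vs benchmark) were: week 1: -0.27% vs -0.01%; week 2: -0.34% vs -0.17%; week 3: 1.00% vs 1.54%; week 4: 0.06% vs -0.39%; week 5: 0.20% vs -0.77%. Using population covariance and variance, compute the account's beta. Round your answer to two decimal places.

0.45

r̄p = 0.1300%,  r̄m = 0.0400%
Cov = Σ(rp − r̄p)(rm − r̄m) / 5 = 0.2794
Var(rm) = Σ(rm − r̄m)² / 5 = 0.6275
β = Cov / Var = 0.2794 / 0.6275 = 0.4453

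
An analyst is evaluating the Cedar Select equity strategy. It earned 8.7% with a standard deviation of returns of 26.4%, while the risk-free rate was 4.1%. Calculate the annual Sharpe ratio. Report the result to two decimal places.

0.17

Sharpe = (Rp − Rf) / σp = (8.7% − 4.1%) / 26.4% = 4.60% / 26.4% = 0.1742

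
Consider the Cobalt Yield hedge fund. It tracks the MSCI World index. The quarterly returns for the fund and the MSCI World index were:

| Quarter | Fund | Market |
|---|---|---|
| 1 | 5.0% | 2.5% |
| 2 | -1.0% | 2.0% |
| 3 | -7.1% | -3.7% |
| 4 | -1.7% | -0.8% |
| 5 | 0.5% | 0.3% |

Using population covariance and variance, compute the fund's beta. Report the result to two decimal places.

1.56

r̄p = -0.8600%,  r̄m = 0.0600%
Cov = Σ(rp − r̄p)(rm − r̄m) / 5 = 7.7076
Var(rm) = Σ(rm − r̄m)² / 5 = 4.9304
β = Cov / Var = 7.7076 / 4.9304 = 1.5633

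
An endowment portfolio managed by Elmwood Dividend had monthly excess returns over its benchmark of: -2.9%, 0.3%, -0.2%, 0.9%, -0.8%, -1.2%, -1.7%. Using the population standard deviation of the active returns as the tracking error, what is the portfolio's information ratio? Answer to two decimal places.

μ = (-2.9 + 0.3 − 0.2 + 0.9 − 0.8 − 1.2 − 1.7) / 7 = -0.8000%
Σ(r − μ)² = 9.8400; population σ = √(9.8400/7) = 1.1856%
IR = μ / tracking error = -0.8000 / 1.1856 = -0.6748

-0.67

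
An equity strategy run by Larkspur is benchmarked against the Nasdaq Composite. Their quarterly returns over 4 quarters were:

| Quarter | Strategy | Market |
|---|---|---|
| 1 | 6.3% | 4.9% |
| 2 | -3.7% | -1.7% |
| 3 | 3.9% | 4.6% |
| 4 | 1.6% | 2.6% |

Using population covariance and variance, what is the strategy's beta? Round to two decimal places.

r̄p = 2.0250%,  r̄m = 2.6000%
Cov = Σ(rp − r̄p)(rm − r̄m) / 4 = 9.5500
Var(rm) = Σ(rm − r̄m)² / 4 = 6.9450
β = Cov / Var = 9.5500 / 6.9450 = 1.3751

1.38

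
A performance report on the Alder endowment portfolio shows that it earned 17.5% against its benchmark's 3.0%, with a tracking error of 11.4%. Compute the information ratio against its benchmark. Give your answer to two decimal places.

1.27

IR = (Rp − Rb) / TE = (17.5% − 3.0%) / 11.4% = 14.50% / 11.4% = 1.2719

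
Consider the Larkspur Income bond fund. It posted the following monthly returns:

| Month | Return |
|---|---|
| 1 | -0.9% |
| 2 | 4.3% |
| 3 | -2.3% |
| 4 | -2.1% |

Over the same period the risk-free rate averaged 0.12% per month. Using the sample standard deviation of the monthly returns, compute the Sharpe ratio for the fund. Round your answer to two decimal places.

Mean return r̄ = -1.00 / 4 = -0.2500%
Sample std dev = √[28.7500 / 3] = 3.0957%
Sharpe = (r̄ − rf) / σ = (-0.2500 − 0.12) / 3.0957 = -0.3700 / 3.0957 = -0.1195

-0.12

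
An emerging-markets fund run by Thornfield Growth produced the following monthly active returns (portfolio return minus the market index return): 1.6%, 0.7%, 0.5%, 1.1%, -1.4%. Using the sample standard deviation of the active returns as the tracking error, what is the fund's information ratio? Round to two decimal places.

μ = (1.6 + 0.7 + 0.5 + 1.1 − 1.4) / 5 = 0.5000%
Sample σ = √[Σ(r − μ)² / 4] = √[5.2200 / 4] = √1.3050 = 1.1424%
IR = μ / tracking error = 0.5000 / 1.1424 = 0.4377

0.44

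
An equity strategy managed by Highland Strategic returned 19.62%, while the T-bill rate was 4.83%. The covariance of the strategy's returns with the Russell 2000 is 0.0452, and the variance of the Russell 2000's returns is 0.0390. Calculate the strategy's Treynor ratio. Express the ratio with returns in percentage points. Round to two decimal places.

12.76

β = Cov / Var = 0.0452 / 0.0390 = 1.1590
Treynor = (Rp − Rf) / β = (19.62% − 4.83%) / 1.1590 = 14.79 / 1.1590 = 12.7610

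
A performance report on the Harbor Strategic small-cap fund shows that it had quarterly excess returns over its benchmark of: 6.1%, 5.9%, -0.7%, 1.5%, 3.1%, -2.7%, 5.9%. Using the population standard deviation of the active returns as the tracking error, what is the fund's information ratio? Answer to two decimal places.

μ = (6.1 + 5.9 − 0.7 + 1.5 + 3.1 − 2.7 + 5.9) / 7 = 19.10 / 7 = 2.7286%
Population σ = √[Σ(r − μ)² / 7] = √[74.3543 / 7] = √10.6220 = 3.2591%
IR = μ / tracking error = 2.7286 / 3.2591 = 0.8372

0.84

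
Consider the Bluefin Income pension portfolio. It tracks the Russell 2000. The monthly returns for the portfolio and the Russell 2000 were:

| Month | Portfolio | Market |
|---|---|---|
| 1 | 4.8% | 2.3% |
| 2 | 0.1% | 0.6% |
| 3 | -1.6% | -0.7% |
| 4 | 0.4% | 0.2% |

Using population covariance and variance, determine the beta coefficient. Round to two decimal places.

2.13

r̄p = 0.9250%,  r̄m = 0.6000%
Cov = Σ(rp − r̄p)(rm − r̄m) / 4 = 2.5200
Var(rm) = Σ(rm − r̄m)² / 4 = 1.1850
β = Cov / Var = 2.5200 / 1.1850 = 2.1266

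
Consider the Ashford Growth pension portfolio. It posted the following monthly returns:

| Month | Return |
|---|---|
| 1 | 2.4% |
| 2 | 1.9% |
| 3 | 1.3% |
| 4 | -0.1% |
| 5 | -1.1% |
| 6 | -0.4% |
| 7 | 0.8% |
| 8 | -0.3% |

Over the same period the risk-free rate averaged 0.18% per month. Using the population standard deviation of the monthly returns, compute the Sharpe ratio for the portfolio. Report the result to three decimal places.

0.332

Mean return r̄ = 4.50 / 8 = 0.5625%
Σ(r − r̄)² = (2.4 − 0.5625)² + (1.9 − 0.5625)² + (1.3 − 0.5625)² + … = 10.6388
population σ = √(10.6388 / 8) = √1.3299 = 1.1532%
Sharpe = (r̄ − rf) / σ = (0.5625 − 0.18) / 1.1532 = 0.3825 / 1.1532 = 0.3317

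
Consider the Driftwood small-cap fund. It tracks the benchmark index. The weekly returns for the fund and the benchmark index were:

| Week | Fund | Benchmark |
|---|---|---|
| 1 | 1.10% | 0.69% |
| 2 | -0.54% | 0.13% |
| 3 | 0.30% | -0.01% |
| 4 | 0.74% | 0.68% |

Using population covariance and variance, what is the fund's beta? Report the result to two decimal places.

1.48

r̄p = 0.4000%,  r̄m = 0.3725%
Cov = Σ(rp − r̄p)(rm − r̄m) / 4 = 0.1483
Var(rm) = Σ(rm − r̄m)² / 4 = 0.1001
β = Cov / Var = 0.1483 / 0.1001 = 1.4815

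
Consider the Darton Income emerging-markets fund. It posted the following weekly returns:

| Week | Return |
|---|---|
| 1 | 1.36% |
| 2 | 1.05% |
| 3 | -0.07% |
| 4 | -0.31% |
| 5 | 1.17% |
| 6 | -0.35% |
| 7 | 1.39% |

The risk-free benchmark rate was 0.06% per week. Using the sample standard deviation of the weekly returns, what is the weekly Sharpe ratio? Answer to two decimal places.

0.68

Mean return μ = 4.240 / 7 = 0.6057%
Sample σ = √[Σ(r − μ)² / 6] = √[3.9084 / 6] = √0.6514 = 0.8071%
Sharpe = (μ − rf) / σ = (0.6057 − 0.06) / 0.8071 = 0.5457 / 0.8071 = 0.6761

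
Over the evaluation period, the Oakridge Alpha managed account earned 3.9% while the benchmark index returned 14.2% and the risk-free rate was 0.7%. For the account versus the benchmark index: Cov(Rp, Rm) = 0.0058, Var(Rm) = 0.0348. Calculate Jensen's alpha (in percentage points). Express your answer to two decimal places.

0.95

β = Cov / Var = 0.0058 / 0.0348 = 0.1667
E[R] = Rf + β(Rm − Rf) = 0.7% + 0.1667 × (14.2% − 0.7%) = 2.9505%
α = Rp − E[R] = 3.9% − 2.9505% = 0.9495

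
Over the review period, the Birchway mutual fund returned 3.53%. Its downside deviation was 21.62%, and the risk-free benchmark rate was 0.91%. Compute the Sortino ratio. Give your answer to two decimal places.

Sortino = (Rp − Rf) / σd = (3.53% − 0.91%) / 21.62% = 2.62% / 21.62% = 0.1212

0.12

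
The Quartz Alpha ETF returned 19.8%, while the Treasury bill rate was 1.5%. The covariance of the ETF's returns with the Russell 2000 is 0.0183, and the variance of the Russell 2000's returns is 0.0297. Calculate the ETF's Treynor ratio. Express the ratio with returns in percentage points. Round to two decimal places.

29.70

β = Cov / Var = 0.0183 / 0.0297 = 0.6162
Treynor = (Rp − Rf) / β = (19.8% − 1.5%) / 0.6162 = 18.30 / 0.6162 = 29.6981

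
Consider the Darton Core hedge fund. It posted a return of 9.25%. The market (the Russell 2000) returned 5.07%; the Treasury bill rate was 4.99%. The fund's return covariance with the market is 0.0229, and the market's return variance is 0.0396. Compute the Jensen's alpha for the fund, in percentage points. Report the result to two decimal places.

4.21

β = Cov / Var = 0.0229 / 0.0396 = 0.5783
E[R] = Rf + β(Rm − Rf) = 4.99% + 0.5783 × (5.07% − 4.99%) = 5.0363%
α = Rp − E[R] = 9.25% − 5.0363% = 4.2137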